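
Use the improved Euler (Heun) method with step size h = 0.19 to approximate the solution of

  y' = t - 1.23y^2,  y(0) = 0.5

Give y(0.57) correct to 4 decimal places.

Heun: k1 = f(t_n, y_n); k2 = f(t_n + h, y_n + h·k1); y_{n+1} = y_n + (h/2)·(k1 + k2).
t=0.000000, y=0.500000:
  k1 = f(0.000000, 0.500000) = -0.307500
  k2 = f(0.190000, 0.441575) = -0.049836
  y ← 0.500000 + (0.19/2)·(-0.307500 + (-0.049836)) = 0.466053
t=0.190000, y=0.466053:
  k1 = f(0.190000, 0.466053) = -0.077163
  k2 = f(0.380000, 0.451392) = 0.129381
  y ← 0.466053 + (0.19/2)·(-0.077163 + 0.129381) = 0.471014
t=0.380000, y=0.471014:
  k1 = f(0.380000, 0.471014) = 0.107119
  k2 = f(0.570000, 0.491367) = 0.273027
  y ← 0.471014 + (0.19/2)·(0.107119 + 0.273027) = 0.507128
y(0.57) ≈ 0.5071

0.5071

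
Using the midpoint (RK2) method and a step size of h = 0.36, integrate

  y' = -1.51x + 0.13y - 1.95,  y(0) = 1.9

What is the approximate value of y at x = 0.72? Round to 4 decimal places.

0.2144

Midpoint: k1 = f(x_n, y_n); k2 = f(x_n + h/2, y_n + (h/2)·k1); y_{n+1} = y_n + h·k2.
x=0.000000, y=1.900000:
  k1 = f(0.000000, 1.900000) = -1.703000
  k2 = f(0.180000, 1.593460) = -2.014650
  y ← 1.900000 + 0.36·(-2.014650) = 1.174726
x=0.360000, y=1.174726:
  k1 = f(0.360000, 1.174726) = -2.340886
  k2 = f(0.540000, 0.753367) = -2.667462
  y ← 1.174726 + 0.36·(-2.667462) = 0.214439
y(0.72) ≈ 0.2144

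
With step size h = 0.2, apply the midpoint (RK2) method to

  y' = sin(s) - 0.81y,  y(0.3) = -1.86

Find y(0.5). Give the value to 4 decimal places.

Midpoint: k1 = f(s_n, y_n); k2 = f(s_n + h/2, y_n + (h/2)·k1); y_{n+1} = y_n + h·k2.
s=0.300000, y=-1.860000:
  k1 = f(0.300000, -1.860000) = 1.802120
  k2 = f(0.400000, -1.679788) = 1.750047
  y ← -1.860000 + 0.2·1.750047 = -1.509991
y(0.5) ≈ -1.5100

-1.5100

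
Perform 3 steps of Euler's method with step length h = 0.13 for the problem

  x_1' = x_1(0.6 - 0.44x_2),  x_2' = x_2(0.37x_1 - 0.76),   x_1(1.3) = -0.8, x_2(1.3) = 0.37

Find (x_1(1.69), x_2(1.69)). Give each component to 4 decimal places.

Euler on (x_1,x_2): x_1_{n+1} = x_1_n + h·x_1', x_2_{n+1} = x_2_n + h·x_2'.
1.300000: (-0.800000, 0.370000); f=(-0.349760, -0.390720) → (-0.845469, 0.319206)
1.430000: (-0.845469, 0.319206); f=(-0.388534, -0.342452) → (-0.895978, 0.274688)
1.560000: (-0.895978, 0.274688); f=(-0.429297, -0.299825) → (-0.951787, 0.235710)
(x_1(1.69), x_2(1.69)) ≈ (-0.9518, 0.2357)

-0.9518, 0.2357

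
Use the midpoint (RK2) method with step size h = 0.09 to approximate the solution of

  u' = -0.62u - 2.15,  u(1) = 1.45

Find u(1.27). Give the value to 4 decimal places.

Midpoint: k1 = f(x_n, u_n); k2 = f(x_n + h/2, u_n + (h/2)·k1); u_{n+1} = u_n + h·k2.
x=1.000000, u=1.450000:
  k1 = f(1.000000, 1.450000) = -3.049000
  k2 = f(1.045000, 1.312795) = -2.963933
  u ← 1.450000 + 0.09·(-2.963933) = 1.183246
x=1.090000, u=1.183246:
  k1 = f(1.090000, 1.183246) = -2.883613
  k2 = f(1.135000, 1.053483) = -2.803160
  u ← 1.183246 + 0.09·(-2.803160) = 0.930962
x=1.180000, u=0.930962:
  k1 = f(1.180000, 0.930962) = -2.727196
  k2 = f(1.225000, 0.808238) = -2.651107
  u ← 0.930962 + 0.09·(-2.651107) = 0.692362
u(1.27) ≈ 0.6924

0.6924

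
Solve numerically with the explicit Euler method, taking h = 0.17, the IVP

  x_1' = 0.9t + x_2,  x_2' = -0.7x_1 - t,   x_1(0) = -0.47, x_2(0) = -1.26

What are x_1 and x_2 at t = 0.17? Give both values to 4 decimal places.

-0.6842, -1.2041

Euler on (x_1,x_2): x_1_{n+1} = x_1_n + h·x_1', x_2_{n+1} = x_2_n + h·x_2'.
0.000000: (-0.470000, -1.260000); f=(-1.260000, 0.329000) → (-0.684200, -1.204070)
(x_1(0.17), x_2(0.17)) ≈ (-0.6842, -1.2041)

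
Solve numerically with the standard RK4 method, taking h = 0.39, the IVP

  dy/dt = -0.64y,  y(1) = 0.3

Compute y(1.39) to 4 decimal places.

0.2337

RK4: k1 = f(t_n, y_n); k2 = f(t_n + h/2, y_n + (h/2)·k1); k3 = f(t_n + h/2, y_n + (h/2)·k2); k4 = f(t_n + h, y_n + h·k3); y_{n+1} = y_n + (h/6)·(k1 + 2k2 + 2k3 + k4).
t=1.000000, y=0.300000:
  k1 = f(1.000000, 0.300000) = -0.192000
  k2 = f(1.195000, 0.262560) = -0.168038
  k3 = f(1.195000, 0.267233) = -0.171029
  k4 = f(1.390000, 0.233299) = -0.149311
  y ← 0.300000 + (0.39/6)·(k1 + 2k2 + 2k3 + k4) = 0.233736
y(1.39) ≈ 0.2337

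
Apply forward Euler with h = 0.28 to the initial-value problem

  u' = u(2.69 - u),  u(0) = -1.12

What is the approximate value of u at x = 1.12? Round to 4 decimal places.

Euler: u_{n+1} = u_n + h·f(x_n, u_n).
x=0.000000, u=-1.120000: f=-4.267200 → u ← -1.120000 + 0.28·(-4.267200) = -2.314816
x=0.280000, u=-2.314816: f=-11.585228 → u ← -2.314816 + 0.28·(-11.585228) = -5.558680
x=0.560000, u=-5.558680: f=-45.851771 → u ← -5.558680 + 0.28·(-45.851771) = -18.397176
x=0.840000, u=-18.397176: f=-387.944478 → u ← -18.397176 + 0.28·(-387.944478) = -127.021630
u(1.12) ≈ -127.0216

-127.0216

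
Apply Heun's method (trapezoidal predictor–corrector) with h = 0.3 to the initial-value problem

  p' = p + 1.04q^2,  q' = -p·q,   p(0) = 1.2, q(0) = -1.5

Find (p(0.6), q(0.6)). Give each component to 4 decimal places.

3.1581, -0.4612

Heun on (p,q): k1 = f(t_n, state_n); k2 = f(t_n + h, state_n + h·k1); state_{n+1} = state_n + (h/2)·(k1 + k2).
0.000000: (1.200000, -1.500000)
  k1 = (3.540000, 1.800000)
  predictor → (2.262000, -0.960000)
  k2 = (3.220464, 2.171520)
  → (2.214070, -0.904272)
0.300000: (2.214070, -0.904272)
  k1 = (3.064486, 2.002121)
  predictor → (3.133415, -0.303636)
  k2 = (3.229298, 0.951417)
  → (3.158137, -0.461241)
(p(0.6), q(0.6)) ≈ (3.1581, -0.4612)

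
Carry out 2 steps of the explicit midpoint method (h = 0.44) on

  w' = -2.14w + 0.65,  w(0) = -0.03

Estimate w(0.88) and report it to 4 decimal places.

Midpoint: k1 = f(x_n, w_n); k2 = f(x_n + h/2, w_n + (h/2)·k1); w_{n+1} = w_n + h·k2.
x=0.000000, w=-0.030000:
  k1 = f(0.000000, -0.030000) = 0.714200
  k2 = f(0.220000, 0.127124) = 0.377955
  w ← -0.030000 + 0.44·0.377955 = 0.136300
x=0.440000, w=0.136300:
  k1 = f(0.440000, 0.136300) = 0.358318
  k2 = f(0.660000, 0.215130) = 0.189622
  w ← 0.136300 + 0.44·0.189622 = 0.219734
w(0.88) ≈ 0.2197

0.2197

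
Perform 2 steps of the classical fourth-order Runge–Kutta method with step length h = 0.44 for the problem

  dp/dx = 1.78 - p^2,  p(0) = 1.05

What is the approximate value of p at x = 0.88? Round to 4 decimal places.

RK4: k1 = f(x_n, p_n); k2 = f(x_n + h/2, p_n + (h/2)·k1); k3 = f(x_n + h/2, p_n + (h/2)·k2); k4 = f(x_n + h, p_n + h·k3); p_{n+1} = p_n + (h/6)·(k1 + 2k2 + 2k3 + k4).
x=0.000000, p=1.050000:
  k1 = f(0.000000, 1.050000) = 0.677500
  k2 = f(0.220000, 1.199050) = 0.342279
  k3 = f(0.220000, 1.125301) = 0.513697
  k4 = f(0.440000, 1.276027) = 0.151756
  p ← 1.050000 + (0.44/6)·(k1 + 2k2 + 2k3 + k4) = 1.236355
x=0.440000, p=1.236355:
  k1 = f(0.440000, 1.236355) = 0.251426
  k2 = f(0.660000, 1.291669) = 0.111591
  k3 = f(0.660000, 1.260905) = 0.190118
  k4 = f(0.880000, 1.320007) = 0.037581
  p ← 1.236355 + (0.44/6)·(k1 + 2k2 + 2k3 + k4) = 1.301800
p(0.88) ≈ 1.3018

1.3018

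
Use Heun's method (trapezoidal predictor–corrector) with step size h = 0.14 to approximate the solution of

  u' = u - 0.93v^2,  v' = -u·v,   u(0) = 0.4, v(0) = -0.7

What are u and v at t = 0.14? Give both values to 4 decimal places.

Heun on (u,v): k1 = f(t_n, state_n); k2 = f(t_n + h, state_n + h·k1); state_{n+1} = state_n + (h/2)·(k1 + k2).
0.000000: (0.400000, -0.700000)
  k1 = (-0.055700, 0.280000)
  predictor → (0.392202, -0.660800)
  k2 = (-0.013889, 0.259167)
  → (0.395129, -0.662258)
(u(0.14), v(0.14)) ≈ (0.3951, -0.6623)

0.3951, -0.6623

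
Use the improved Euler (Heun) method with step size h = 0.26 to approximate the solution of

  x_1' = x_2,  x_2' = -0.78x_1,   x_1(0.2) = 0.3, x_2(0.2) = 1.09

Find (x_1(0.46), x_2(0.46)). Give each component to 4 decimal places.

Heun on (x_1,x_2): k1 = f(t_n, state_n); k2 = f(t_n + h, state_n + h·k1); state_{n+1} = state_n + (h/2)·(k1 + k2).
0.200000: (0.300000, 1.090000)
  k1 = (1.090000, -0.234000)
  predictor → (0.583400, 1.029160)
  k2 = (1.029160, -0.455052)
  → (0.575491, 1.000423)
(x_1(0.46), x_2(0.46)) ≈ (0.5755, 1.0004)

0.5755, 1.0004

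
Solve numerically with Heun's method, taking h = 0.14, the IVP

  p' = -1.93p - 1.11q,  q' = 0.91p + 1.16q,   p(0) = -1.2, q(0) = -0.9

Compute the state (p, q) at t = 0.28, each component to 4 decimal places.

Heun on (p,q): k1 = f(t_n, state_n); k2 = f(t_n + h, state_n + h·k1); state_{n+1} = state_n + (h/2)·(k1 + k2).
0.000000: (-1.200000, -0.900000)
  k1 = (3.315000, -2.136000)
  predictor → (-0.735900, -1.199040)
  k2 = (2.751221, -2.060555)
  → (-0.775365, -1.193759)
0.140000: (-0.775365, -1.193759)
  k1 = (2.821526, -2.090342)
  predictor → (-0.380351, -1.486407)
  k2 = (2.383989, -2.070351)
  → (-0.410978, -1.485007)
(p(0.28), q(0.28)) ≈ (-0.4110, -1.4850)

-0.4110, -1.4850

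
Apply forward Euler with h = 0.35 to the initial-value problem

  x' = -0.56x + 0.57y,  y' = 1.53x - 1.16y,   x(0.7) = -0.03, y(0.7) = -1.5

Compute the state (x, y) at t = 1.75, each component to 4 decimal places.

-0.4966, -0.6590

Euler on (x,y): x_{n+1} = x_n + h·x', y_{n+1} = y_n + h·y'.
0.700000: (-0.030000, -1.500000); f=(-0.838200, 1.694100) → (-0.323370, -0.907065)
1.050000: (-0.323370, -0.907065); f=(-0.335940, 0.557439) → (-0.440949, -0.711961)
1.400000: (-0.440949, -0.711961); f=(-0.158886, 0.151223) → (-0.496559, -0.659033)
(x(1.75), y(1.75)) ≈ (-0.4966, -0.6590)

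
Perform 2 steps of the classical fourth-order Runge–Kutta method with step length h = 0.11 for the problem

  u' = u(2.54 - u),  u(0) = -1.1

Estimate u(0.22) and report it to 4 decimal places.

RK4: k1 = f(t_n, u_n); k2 = f(t_n + h/2, u_n + (h/2)·k1); k3 = f(t_n + h/2, u_n + (h/2)·k2); k4 = f(t_n + h, u_n + h·k3); u_{n+1} = u_n + (h/6)·(k1 + 2k2 + 2k3 + k4).
t=0.000000, u=-1.100000:
  k1 = f(0.000000, -1.100000) = -4.004000
  k2 = f(0.055000, -1.320220) = -5.096340
  k3 = f(0.055000, -1.380299) = -5.411183
  k4 = f(0.110000, -1.695230) = -7.179690
  u ← -1.100000 + (0.11/6)·(k1 + 2k2 + 2k3 + k4) = -1.690310
t=0.110000, u=-1.690310:
  k1 = f(0.110000, -1.690310) = -7.150536
  k2 = f(0.165000, -2.083590) = -9.633663
  k3 = f(0.165000, -2.220162) = -10.568328
  k4 = f(0.220000, -2.852826) = -15.384796
  u ← -1.690310 + (0.11/6)·(k1 + 2k2 + 2k3 + k4) = -2.844198
u(0.22) ≈ -2.8442

-2.8442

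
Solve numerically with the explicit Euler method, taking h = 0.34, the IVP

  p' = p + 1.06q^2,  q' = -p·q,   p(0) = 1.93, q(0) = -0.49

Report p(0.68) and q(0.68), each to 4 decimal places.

3.5917, -0.0154

Euler on (p,q): p_{n+1} = p_n + h·p', q_{n+1} = q_n + h·q'.
0.000000: (1.930000, -0.490000); f=(2.184506, 0.945700) → (2.672732, -0.168462)
0.340000: (2.672732, -0.168462); f=(2.702814, 0.450254) → (3.591689, -0.015376)
(p(0.68), q(0.68)) ≈ (3.5917, -0.0154)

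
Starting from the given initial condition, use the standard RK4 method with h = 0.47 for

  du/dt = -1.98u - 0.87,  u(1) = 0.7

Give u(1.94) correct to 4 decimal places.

RK4: k1 = f(t_n, u_n); k2 = f(t_n + h/2, u_n + (h/2)·k1); k3 = f(t_n + h/2, u_n + (h/2)·k2); k4 = f(t_n + h, u_n + h·k3); u_{n+1} = u_n + (h/6)·(k1 + 2k2 + 2k3 + k4).
t=1.000000, u=0.700000:
  k1 = f(1.000000, 0.700000) = -2.256000
  k2 = f(1.235000, 0.169840) = -1.206283
  k3 = f(1.235000, 0.416523) = -1.694716
  k4 = f(1.470000, -0.096517) = -0.678897
  u ← 0.700000 + (0.47/6)·(k1 + 2k2 + 2k3 + k4) = 0.015610
t=1.470000, u=0.015610:
  k1 = f(1.470000, 0.015610) = -0.900907
  k2 = f(1.705000, -0.196103) = -0.481715
  k3 = f(1.705000, -0.097593) = -0.676765
  k4 = f(1.940000, -0.302470) = -0.271110
  u ← 0.015610 + (0.47/6)·(k1 + 2k2 + 2k3 + k4) = -0.257693
u(1.94) ≈ -0.2577

-0.2577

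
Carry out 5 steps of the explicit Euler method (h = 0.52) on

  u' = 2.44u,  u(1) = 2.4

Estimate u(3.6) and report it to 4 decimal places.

144.2754

Euler: u_{n+1} = u_n + h·f(t_n, u_n).
t=1.000000, u=2.400000: f=5.856000 → u ← 2.400000 + 0.52·5.856000 = 5.445120
t=1.520000, u=5.445120: f=13.286093 → u ← 5.445120 + 0.52·13.286093 = 12.353888
t=2.040000, u=12.353888: f=30.143487 → u ← 12.353888 + 0.52·30.143487 = 28.028502
t=2.560000, u=28.028502: f=68.389544 → u ← 28.028502 + 0.52·68.389544 = 63.591065
t=3.080000, u=63.591065: f=155.162198 → u ← 63.591065 + 0.52·155.162198 = 144.275407
u(3.6) ≈ 144.2754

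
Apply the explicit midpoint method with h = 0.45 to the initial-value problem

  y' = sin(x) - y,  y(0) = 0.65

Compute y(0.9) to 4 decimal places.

0.5782

Midpoint: k1 = f(x_n, y_n); k2 = f(x_n + h/2, y_n + (h/2)·k1); y_{n+1} = y_n + h·k2.
x=0.000000, y=0.650000:
  k1 = f(0.000000, 0.650000) = -0.650000
  k2 = f(0.225000, 0.503750) = -0.280644
  y ← 0.650000 + 0.45·(-0.280644) = 0.523710
x=0.450000, y=0.523710:
  k1 = f(0.450000, 0.523710) = -0.088745
  k2 = f(0.675000, 0.503743) = 0.121155
  y ← 0.523710 + 0.45·0.121155 = 0.578230
y(0.9) ≈ 0.5782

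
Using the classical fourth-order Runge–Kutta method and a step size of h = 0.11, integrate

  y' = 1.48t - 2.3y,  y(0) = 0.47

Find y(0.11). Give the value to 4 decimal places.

0.3732

RK4: k1 = f(t_n, y_n); k2 = f(t_n + h/2, y_n + (h/2)·k1); k3 = f(t_n + h/2, y_n + (h/2)·k2); k4 = f(t_n + h, y_n + h·k3); y_{n+1} = y_n + (h/6)·(k1 + 2k2 + 2k3 + k4).
t=0.000000, y=0.470000:
  k1 = f(0.000000, 0.470000) = -1.081000
  k2 = f(0.055000, 0.410545) = -0.862853
  k3 = f(0.055000, 0.422543) = -0.890449
  k4 = f(0.110000, 0.372051) = -0.692916
  y ← 0.470000 + (0.11/6)·(k1 + 2k2 + 2k3 + k4) = 0.373190
y(0.11) ≈ 0.3732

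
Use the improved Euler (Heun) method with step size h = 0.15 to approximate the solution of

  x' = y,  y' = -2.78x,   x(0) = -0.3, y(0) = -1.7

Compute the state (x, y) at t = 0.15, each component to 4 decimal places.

-0.5456, -1.5217

Heun on (x,y): k1 = f(t_n, state_n); k2 = f(t_n + h, state_n + h·k1); state_{n+1} = state_n + (h/2)·(k1 + k2).
0.000000: (-0.300000, -1.700000)
  k1 = (-1.700000, 0.834000)
  predictor → (-0.555000, -1.574900)
  k2 = (-1.574900, 1.542900)
  → (-0.545617, -1.521732)
(x(0.15), y(0.15)) ≈ (-0.5456, -1.5217)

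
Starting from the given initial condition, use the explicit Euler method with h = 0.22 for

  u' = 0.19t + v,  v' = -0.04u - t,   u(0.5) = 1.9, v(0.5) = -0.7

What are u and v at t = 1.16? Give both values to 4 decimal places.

Euler on (u,v): u_{n+1} = u_n + h·u', v_{n+1} = v_n + h·v'.
0.500000: (1.900000, -0.700000); f=(-0.605000, -0.576000) → (1.766900, -0.826720)
0.720000: (1.766900, -0.826720); f=(-0.689920, -0.790676) → (1.615118, -1.000669)
0.940000: (1.615118, -1.000669); f=(-0.822069, -1.004605) → (1.434262, -1.221682)
(u(1.16), v(1.16)) ≈ (1.4343, -1.2217)

1.4343, -1.2217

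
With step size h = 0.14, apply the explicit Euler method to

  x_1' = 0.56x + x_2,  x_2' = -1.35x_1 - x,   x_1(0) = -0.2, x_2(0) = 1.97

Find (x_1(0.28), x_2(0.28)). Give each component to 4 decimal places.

0.3679, 1.9739

Euler on (x_1,x_2): x_1_{n+1} = x_1_n + h·x_1', x_2_{n+1} = x_2_n + h·x_2'.
0.000000: (-0.200000, 1.970000); f=(1.970000, 0.270000) → (0.075800, 2.007800)
0.140000: (0.075800, 2.007800); f=(2.086200, -0.242330) → (0.367868, 1.973874)
(x_1(0.28), x_2(0.28)) ≈ (0.3679, 1.9739)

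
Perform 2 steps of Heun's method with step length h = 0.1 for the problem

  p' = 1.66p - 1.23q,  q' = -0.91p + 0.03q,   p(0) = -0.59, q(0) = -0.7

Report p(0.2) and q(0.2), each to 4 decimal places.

-0.6319, -0.5936

Heun on (p,q): k1 = f(s_n, state_n); k2 = f(s_n + h, state_n + h·k1); state_{n+1} = state_n + (h/2)·(k1 + k2).
0.000000: (-0.590000, -0.700000)
  k1 = (-0.118400, 0.515900)
  predictor → (-0.601840, -0.648410)
  k2 = (-0.201510, 0.528222)
  → (-0.605996, -0.647794)
0.100000: (-0.605996, -0.647794)
  k1 = (-0.209166, 0.532022)
  predictor → (-0.626912, -0.594592)
  k2 = (-0.309326, 0.552652)
  → (-0.631920, -0.593560)
(p(0.2), q(0.2)) ≈ (-0.6319, -0.5936)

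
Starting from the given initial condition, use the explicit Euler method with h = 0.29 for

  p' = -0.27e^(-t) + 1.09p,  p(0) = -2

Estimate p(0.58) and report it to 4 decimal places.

Euler: p_{n+1} = p_n + h·f(t_n, p_n).
t=0.000000, p=-2.000000: f=-2.450000 → p ← -2.000000 + 0.29·(-2.450000) = -2.710500
t=0.290000, p=-2.710500: f=-3.156476 → p ← -2.710500 + 0.29·(-3.156476) = -3.625878
p(0.58) ≈ -3.6259

-3.6259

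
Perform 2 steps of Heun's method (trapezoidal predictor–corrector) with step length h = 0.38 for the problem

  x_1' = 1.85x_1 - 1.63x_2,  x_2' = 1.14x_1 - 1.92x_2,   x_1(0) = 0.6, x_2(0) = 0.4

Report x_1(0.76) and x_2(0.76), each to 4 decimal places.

Heun on (x_1,x_2): k1 = f(t_n, state_n); k2 = f(t_n + h, state_n + h·k1); state_{n+1} = state_n + (h/2)·(k1 + k2).
0.000000: (0.600000, 0.400000)
  k1 = (0.458000, -0.084000)
  predictor → (0.774040, 0.368080)
  k2 = (0.832004, 0.175692)
  → (0.845101, 0.417421)
0.380000: (0.845101, 0.417421)
  k1 = (0.883039, 0.161966)
  predictor → (1.180656, 0.478968)
  k2 = (1.403494, 0.426328)
  → (1.279542, 0.529197)
(x_1(0.76), x_2(0.76)) ≈ (1.2795, 0.5292)

1.2795, 0.5292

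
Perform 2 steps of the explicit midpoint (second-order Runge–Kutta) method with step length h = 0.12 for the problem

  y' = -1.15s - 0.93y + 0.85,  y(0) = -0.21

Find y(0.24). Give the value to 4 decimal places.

Midpoint: k1 = f(s_n, y_n); k2 = f(s_n + h/2, y_n + (h/2)·k1); y_{n+1} = y_n + h·k2.
s=0.000000, y=-0.210000:
  k1 = f(0.000000, -0.210000) = 1.045300
  k2 = f(0.060000, -0.147282) = 0.917972
  y ← -0.210000 + 0.12·0.917972 = -0.099843
s=0.120000, y=-0.099843:
  k1 = f(0.120000, -0.099843) = 0.804854
  k2 = f(0.180000, -0.051552) = 0.690943
  y ← -0.099843 + 0.12·0.690943 = -0.016930
y(0.24) ≈ -0.0169

-0.0169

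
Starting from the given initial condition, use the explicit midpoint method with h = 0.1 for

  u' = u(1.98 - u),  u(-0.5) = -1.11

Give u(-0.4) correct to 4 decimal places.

Midpoint: k1 = f(s_n, u_n); k2 = f(s_n + h/2, u_n + (h/2)·k1); u_{n+1} = u_n + h·k2.
s=-0.500000, u=-1.110000:
  k1 = f(-0.500000, -1.110000) = -3.429900
  k2 = f(-0.450000, -1.281495) = -4.179590
  u ← -1.110000 + 0.1·(-4.179590) = -1.527959
u(-0.4) ≈ -1.5280

-1.5280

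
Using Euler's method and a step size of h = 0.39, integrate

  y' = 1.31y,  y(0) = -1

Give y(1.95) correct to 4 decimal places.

Euler: y_{n+1} = y_n + h·f(s_n, y_n).
s=0.000000, y=-1.000000: f=-1.310000 → y ← -1.000000 + 0.39·(-1.310000) = -1.510900
s=0.390000, y=-1.510900: f=-1.979279 → y ← -1.510900 + 0.39·(-1.979279) = -2.282819
s=0.780000, y=-2.282819: f=-2.990493 → y ← -2.282819 + 0.39·(-2.990493) = -3.449111
s=1.170000, y=-3.449111: f=-4.518335 → y ← -3.449111 + 0.39·(-4.518335) = -5.211262
s=1.560000, y=-5.211262: f=-6.826753 → y ← -5.211262 + 0.39·(-6.826753) = -7.873695
y(1.95) ≈ -7.8737

-7.8737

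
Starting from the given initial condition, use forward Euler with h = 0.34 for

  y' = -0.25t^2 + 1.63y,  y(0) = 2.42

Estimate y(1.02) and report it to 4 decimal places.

9.0307

Euler: y_{n+1} = y_n + h·f(t_n, y_n).
t=0.000000, y=2.420000: f=3.944600 → y ← 2.420000 + 0.34·3.944600 = 3.761164
t=0.340000, y=3.761164: f=6.101797 → y ← 3.761164 + 0.34·6.101797 = 5.835775
t=0.680000, y=5.835775: f=9.396713 → y ← 5.835775 + 0.34·9.396713 = 9.030658
y(1.02) ≈ 9.0307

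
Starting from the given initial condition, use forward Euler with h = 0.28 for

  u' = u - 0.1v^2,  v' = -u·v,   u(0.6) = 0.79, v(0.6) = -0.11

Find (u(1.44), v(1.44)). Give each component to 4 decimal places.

Euler on (u,v): u_{n+1} = u_n + h·u', v_{n+1} = v_n + h·v'.
0.600000: (0.790000, -0.110000); f=(0.788790, 0.086900) → (1.010861, -0.085668)
0.880000: (1.010861, -0.085668); f=(1.010127, 0.086598) → (1.293697, -0.061420)
1.160000: (1.293697, -0.061420); f=(1.293320, 0.079459) → (1.655826, -0.039172)
(u(1.44), v(1.44)) ≈ (1.6558, -0.0392)

1.6558, -0.0392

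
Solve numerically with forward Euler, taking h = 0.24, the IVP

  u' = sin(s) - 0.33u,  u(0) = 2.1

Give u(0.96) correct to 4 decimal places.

Euler: u_{n+1} = u_n + h·f(s_n, u_n).
s=0.000000, u=2.100000: f=-0.693000 → u ← 2.100000 + 0.24·(-0.693000) = 1.933680
s=0.240000, u=1.933680: f=-0.400412 → u ← 1.933680 + 0.24·(-0.400412) = 1.837581
s=0.480000, u=1.837581: f=-0.144623 → u ← 1.837581 + 0.24·(-0.144623) = 1.802872
s=0.720000, u=1.802872: f=0.064437 → u ← 1.802872 + 0.24·0.064437 = 1.818337
u(0.96) ≈ 1.8183

1.8183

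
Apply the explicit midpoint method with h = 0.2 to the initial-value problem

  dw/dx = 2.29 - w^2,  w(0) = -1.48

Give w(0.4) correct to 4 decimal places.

-1.4090

Midpoint: k1 = f(x_n, w_n); k2 = f(x_n + h/2, w_n + (h/2)·k1); w_{n+1} = w_n + h·k2.
x=0.000000, w=-1.480000:
  k1 = f(0.000000, -1.480000) = 0.099600
  k2 = f(0.100000, -1.470040) = 0.128982
  w ← -1.480000 + 0.2·0.128982 = -1.454204
x=0.200000, w=-1.454204:
  k1 = f(0.200000, -1.454204) = 0.175292
  k2 = f(0.300000, -1.436674) = 0.225967
  w ← -1.454204 + 0.2·0.225967 = -1.409010
w(0.4) ≈ -1.4090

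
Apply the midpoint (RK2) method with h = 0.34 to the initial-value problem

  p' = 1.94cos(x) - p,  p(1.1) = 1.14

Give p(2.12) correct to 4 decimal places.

0.2462

Midpoint: k1 = f(x_n, p_n); k2 = f(x_n + h/2, p_n + (h/2)·k1); p_{n+1} = p_n + h·k2.
x=1.100000, p=1.140000:
  k1 = f(1.100000, 1.140000) = -0.260024
  k2 = f(1.270000, 1.095796) = -0.521011
  p ← 1.140000 + 0.34·(-0.521011) = 0.962856
x=1.440000, p=0.962856:
  k1 = f(1.440000, 0.962856) = -0.709834
  k2 = f(1.610000, 0.842184) = -0.918220
  p ← 0.962856 + 0.34·(-0.918220) = 0.650661
x=1.780000, p=0.650661:
  k1 = f(1.780000, 0.650661) = -1.053563
  k2 = f(1.950000, 0.471556) = -1.189707
  p ← 0.650661 + 0.34·(-1.189707) = 0.246161
p(2.12) ≈ 0.2462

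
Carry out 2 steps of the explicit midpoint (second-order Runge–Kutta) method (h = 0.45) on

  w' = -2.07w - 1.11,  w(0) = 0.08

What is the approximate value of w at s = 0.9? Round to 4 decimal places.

-0.3807

Midpoint: k1 = f(s_n, w_n); k2 = f(s_n + h/2, w_n + (h/2)·k1); w_{n+1} = w_n + h·k2.
s=0.000000, w=0.080000:
  k1 = f(0.000000, 0.080000) = -1.275600
  k2 = f(0.225000, -0.207010) = -0.681489
  w ← 0.080000 + 0.45·(-0.681489) = -0.226670
s=0.450000, w=-0.226670:
  k1 = f(0.450000, -0.226670) = -0.640793
  k2 = f(0.675000, -0.370849) = -0.342344
  w ← -0.226670 + 0.45·(-0.342344) = -0.380725
w(0.9) ≈ -0.3807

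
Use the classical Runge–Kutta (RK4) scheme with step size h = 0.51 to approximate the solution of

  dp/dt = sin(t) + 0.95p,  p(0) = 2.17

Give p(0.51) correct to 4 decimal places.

RK4: k1 = f(t_n, p_n); k2 = f(t_n + h/2, p_n + (h/2)·k1); k3 = f(t_n + h/2, p_n + (h/2)·k2); k4 = f(t_n + h, p_n + h·k3); p_{n+1} = p_n + (h/6)·(k1 + 2k2 + 2k3 + k4).
t=0.000000, p=2.170000:
  k1 = f(0.000000, 2.170000) = 2.061500
  k2 = f(0.255000, 2.695682) = 2.813144
  k3 = f(0.255000, 2.887352) = 2.995229
  k4 = f(0.510000, 3.697567) = 4.000866
  p ← 2.170000 + (0.51/6)·(k1 + 2k2 + 2k3 + k4) = 3.672725
p(0.51) ≈ 3.6727

3.6727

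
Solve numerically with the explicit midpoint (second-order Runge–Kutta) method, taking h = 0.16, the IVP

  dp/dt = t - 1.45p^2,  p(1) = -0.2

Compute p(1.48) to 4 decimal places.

Midpoint: k1 = f(t_n, p_n); k2 = f(t_n + h/2, p_n + (h/2)·k1); p_{n+1} = p_n + h·k2.
t=1.000000, p=-0.200000:
  k1 = f(1.000000, -0.200000) = 0.942000
  k2 = f(1.080000, -0.124640) = 1.057474
  p ← -0.200000 + 0.16·1.057474 = -0.030804
t=1.160000, p=-0.030804:
  k1 = f(1.160000, -0.030804) = 1.158624
  k2 = f(1.240000, 0.061886) = 1.234447
  p ← -0.030804 + 0.16·1.234447 = 0.166707
t=1.320000, p=0.166707:
  k1 = f(1.320000, 0.166707) = 1.279703
  k2 = f(1.400000, 0.269084) = 1.295011
  p ← 0.166707 + 0.16·1.295011 = 0.373909
p(1.48) ≈ 0.3739

0.3739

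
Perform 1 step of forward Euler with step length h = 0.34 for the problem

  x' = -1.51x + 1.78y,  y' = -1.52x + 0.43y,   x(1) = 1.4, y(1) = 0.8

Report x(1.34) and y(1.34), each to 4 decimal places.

1.1654, 0.1934

Euler on (x,y): x_{n+1} = x_n + h·x', y_{n+1} = y_n + h·y'.
1.000000: (1.400000, 0.800000); f=(-0.690000, -1.784000) → (1.165400, 0.193440)
(x(1.34), y(1.34)) ≈ (1.1654, 0.1934)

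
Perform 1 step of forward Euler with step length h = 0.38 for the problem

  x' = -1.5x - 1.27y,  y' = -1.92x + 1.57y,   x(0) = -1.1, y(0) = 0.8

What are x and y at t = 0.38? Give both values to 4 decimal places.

-0.8591, 2.0798

Euler on (x,y): x_{n+1} = x_n + h·x', y_{n+1} = y_n + h·y'.
0.000000: (-1.100000, 0.800000); f=(0.634000, 3.368000) → (-0.859080, 2.079840)
(x(0.38), y(0.38)) ≈ (-0.8591, 2.0798)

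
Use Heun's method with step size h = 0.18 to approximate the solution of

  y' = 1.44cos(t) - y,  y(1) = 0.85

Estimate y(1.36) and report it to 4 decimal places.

Heun: k1 = f(t_n, y_n); k2 = f(t_n + h, y_n + h·k1); y_{n+1} = y_n + (h/2)·(k1 + k2).
t=1.000000, y=0.850000:
  k1 = f(1.000000, 0.850000) = -0.071965
  k2 = f(1.180000, 0.837046) = -0.288515
  y ← 0.850000 + (0.18/2)·(-0.071965 + (-0.288515)) = 0.817557
t=1.180000, y=0.817557:
  k1 = f(1.180000, 0.817557) = -0.269025
  k2 = f(1.360000, 0.769132) = -0.467829
  y ← 0.817557 + (0.18/2)·(-0.269025 + (-0.467829)) = 0.751240
y(1.36) ≈ 0.7512

0.7512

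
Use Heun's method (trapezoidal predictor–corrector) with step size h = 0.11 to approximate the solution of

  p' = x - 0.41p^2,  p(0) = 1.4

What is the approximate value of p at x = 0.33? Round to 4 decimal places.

1.2268

Heun: k1 = f(x_n, p_n); k2 = f(x_n + h, p_n + h·k1); p_{n+1} = p_n + (h/2)·(k1 + k2).
x=0.000000, p=1.400000:
  k1 = f(0.000000, 1.400000) = -0.803600
  k2 = f(0.110000, 1.311604) = -0.595325
  p ← 1.400000 + (0.11/2)·(-0.803600 + (-0.595325)) = 1.323059
x=0.110000, p=1.323059:
  k1 = f(0.110000, 1.323059) = -0.607699
  k2 = f(0.220000, 1.256212) = -0.427008
  p ← 1.323059 + (0.11/2)·(-0.607699 + (-0.427008)) = 1.266150
x=0.220000, p=1.266150:
  k1 = f(0.220000, 1.266150) = -0.437286
  k2 = f(0.330000, 1.218049) = -0.278294
  p ← 1.266150 + (0.11/2)·(-0.437286 + (-0.278294)) = 1.226793
p(0.33) ≈ 1.2268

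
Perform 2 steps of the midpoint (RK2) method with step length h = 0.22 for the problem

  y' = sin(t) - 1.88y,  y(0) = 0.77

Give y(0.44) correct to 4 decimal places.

0.4252

Midpoint: k1 = f(t_n, y_n); k2 = f(t_n + h/2, y_n + (h/2)·k1); y_{n+1} = y_n + h·k2.
t=0.000000, y=0.770000:
  k1 = f(0.000000, 0.770000) = -1.447600
  k2 = f(0.110000, 0.610764) = -1.038458
  y ← 0.770000 + 0.22·(-1.038458) = 0.541539
t=0.220000, y=0.541539:
  k1 = f(0.220000, 0.541539) = -0.799864
  k2 = f(0.330000, 0.453554) = -0.528639
  y ← 0.541539 + 0.22·(-0.528639) = 0.425239
y(0.44) ≈ 0.4252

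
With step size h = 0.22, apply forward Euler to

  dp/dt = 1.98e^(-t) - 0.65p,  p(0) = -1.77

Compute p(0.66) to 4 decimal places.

-0.2140

Euler: p_{n+1} = p_n + h·f(t_n, p_n).
t=0.000000, p=-1.770000: f=3.130500 → p ← -1.770000 + 0.22·3.130500 = -1.081290
t=0.220000, p=-1.081290: f=2.291826 → p ← -1.081290 + 0.22·2.291826 = -0.577088
t=0.440000, p=-0.577088: f=1.650300 → p ← -0.577088 + 0.22·1.650300 = -0.214022
p(0.66) ≈ -0.2140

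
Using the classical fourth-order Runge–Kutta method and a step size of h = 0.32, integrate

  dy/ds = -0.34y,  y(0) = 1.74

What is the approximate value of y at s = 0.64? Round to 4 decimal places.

1.3997

RK4: k1 = f(s_n, y_n); k2 = f(s_n + h/2, y_n + (h/2)·k1); k3 = f(s_n + h/2, y_n + (h/2)·k2); k4 = f(s_n + h, y_n + h·k3); y_{n+1} = y_n + (h/6)·(k1 + 2k2 + 2k3 + k4).
s=0.000000, y=1.740000:
  k1 = f(0.000000, 1.740000) = -0.591600
  k2 = f(0.160000, 1.645344) = -0.559417
  k3 = f(0.160000, 1.650493) = -0.561168
  k4 = f(0.320000, 1.560426) = -0.530545
  y ← 1.740000 + (0.32/6)·(k1 + 2k2 + 2k3 + k4) = 1.560623
s=0.320000, y=1.560623:
  k1 = f(0.320000, 1.560623) = -0.530612
  k2 = f(0.480000, 1.475725) = -0.501747
  k3 = f(0.480000, 1.480344) = -0.503317
  k4 = f(0.640000, 1.399562) = -0.475851
  y ← 1.560623 + (0.32/6)·(k1 + 2k2 + 2k3 + k4) = 1.399738
y(0.64) ≈ 1.3997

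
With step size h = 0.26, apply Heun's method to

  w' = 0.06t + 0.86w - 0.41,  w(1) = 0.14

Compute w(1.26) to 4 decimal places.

Heun: k1 = f(t_n, w_n); k2 = f(t_n + h, w_n + h·k1); w_{n+1} = w_n + (h/2)·(k1 + k2).
t=1.000000, w=0.140000:
  k1 = f(1.000000, 0.140000) = -0.229600
  k2 = f(1.260000, 0.080304) = -0.265339
  w ← 0.140000 + (0.26/2)·(-0.229600 + (-0.265339)) = 0.075658
w(1.26) ≈ 0.0757

0.0757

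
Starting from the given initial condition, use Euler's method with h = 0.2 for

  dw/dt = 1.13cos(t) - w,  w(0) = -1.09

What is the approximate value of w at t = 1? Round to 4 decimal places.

0.2887

Euler: w_{n+1} = w_n + h·f(t_n, w_n).
t=0.000000, w=-1.090000: f=2.220000 → w ← -1.090000 + 0.2·2.220000 = -0.646000
t=0.200000, w=-0.646000: f=1.753475 → w ← -0.646000 + 0.2·1.753475 = -0.295305
t=0.400000, w=-0.295305: f=1.336104 → w ← -0.295305 + 0.2·1.336104 = -0.028084
t=0.600000, w=-0.028084: f=0.960713 → w ← -0.028084 + 0.2·0.960713 = 0.164059
t=0.800000, w=0.164059: f=0.623220 → w ← 0.164059 + 0.2·0.623220 = 0.288703
w(1) ≈ 0.2887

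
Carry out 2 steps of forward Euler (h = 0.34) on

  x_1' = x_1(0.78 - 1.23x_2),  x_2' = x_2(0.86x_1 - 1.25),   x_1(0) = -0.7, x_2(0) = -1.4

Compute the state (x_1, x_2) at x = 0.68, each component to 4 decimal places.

-1.9199, -0.1017

Euler on (x_1,x_2): x_1_{n+1} = x_1_n + h·x_1', x_2_{n+1} = x_2_n + h·x_2'.
0.000000: (-0.700000, -1.400000); f=(-1.751400, 2.592800) → (-1.295476, -0.518448)
0.340000: (-1.295476, -0.518448); f=(-1.836585, 1.225668) → (-1.919915, -0.101721)
(x_1(0.68), x_2(0.68)) ≈ (-1.9199, -0.1017)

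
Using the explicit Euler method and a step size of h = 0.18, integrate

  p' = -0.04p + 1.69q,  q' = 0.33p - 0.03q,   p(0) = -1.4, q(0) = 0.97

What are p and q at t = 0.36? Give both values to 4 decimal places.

-0.8188, 0.8118

Euler on (p,q): p_{n+1} = p_n + h·p', q_{n+1} = q_n + h·q'.
0.000000: (-1.400000, 0.970000); f=(1.695300, -0.491100) → (-1.094846, 0.881602)
0.180000: (-1.094846, 0.881602); f=(1.533701, -0.387747) → (-0.818780, 0.811807)
(p(0.36), q(0.36)) ≈ (-0.8188, 0.8118)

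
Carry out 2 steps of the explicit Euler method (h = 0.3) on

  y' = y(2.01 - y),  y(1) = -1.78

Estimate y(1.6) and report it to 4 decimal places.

-10.4384

Euler: y_{n+1} = y_n + h·f(x_n, y_n).
x=1.000000, y=-1.780000: f=-6.746200 → y ← -1.780000 + 0.3·(-6.746200) = -3.803860
x=1.300000, y=-3.803860: f=-22.115109 → y ← -3.803860 + 0.3·(-22.115109) = -10.438393
y(1.6) ≈ -10.4384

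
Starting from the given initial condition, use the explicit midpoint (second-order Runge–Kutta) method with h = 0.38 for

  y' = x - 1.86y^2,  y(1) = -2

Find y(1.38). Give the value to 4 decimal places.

Midpoint: k1 = f(x_n, y_n); k2 = f(x_n + h/2, y_n + (h/2)·k1); y_{n+1} = y_n + h·k2.
x=1.000000, y=-2.000000:
  k1 = f(1.000000, -2.000000) = -6.440000
  k2 = f(1.190000, -3.223600) = -18.138370
  y ← -2.000000 + 0.38·(-18.138370) = -8.892581
y(1.38) ≈ -8.8926

-8.8926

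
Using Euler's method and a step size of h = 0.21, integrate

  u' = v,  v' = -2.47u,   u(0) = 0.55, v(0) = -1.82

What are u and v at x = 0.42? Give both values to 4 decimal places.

-0.2743, -2.1923

Euler on (u,v): u_{n+1} = u_n + h·u', v_{n+1} = v_n + h·v'.
0.000000: (0.550000, -1.820000); f=(-1.820000, -1.358500) → (0.167800, -2.105285)
0.210000: (0.167800, -2.105285); f=(-2.105285, -0.414466) → (-0.274310, -2.192323)
(u(0.42), v(0.42)) ≈ (-0.2743, -2.1923)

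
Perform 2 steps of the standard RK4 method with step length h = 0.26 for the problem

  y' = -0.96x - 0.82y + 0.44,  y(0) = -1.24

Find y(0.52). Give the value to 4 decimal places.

-0.7364

RK4: k1 = f(x_n, y_n); k2 = f(x_n + h/2, y_n + (h/2)·k1); k3 = f(x_n + h/2, y_n + (h/2)·k2); k4 = f(x_n + h, y_n + h·k3); y_{n+1} = y_n + (h/6)·(k1 + 2k2 + 2k3 + k4).
x=0.000000, y=-1.240000:
  k1 = f(0.000000, -1.240000) = 1.456800
  k2 = f(0.130000, -1.050616) = 1.176705
  k3 = f(0.130000, -1.087028) = 1.206563
  k4 = f(0.260000, -0.926294) = 0.949961
  y ← -1.240000 + (0.26/6)·(k1 + 2k2 + 2k3 + k4) = -0.929157
x=0.260000, y=-0.929157:
  k1 = f(0.260000, -0.929157) = 0.952309
  k2 = f(0.390000, -0.805357) = 0.725993
  k3 = f(0.390000, -0.834778) = 0.750118
  k4 = f(0.520000, -0.734126) = 0.542784
  y ← -0.929157 + (0.26/6)·(k1 + 2k2 + 2k3 + k4) = -0.736440
y(0.52) ≈ -0.7364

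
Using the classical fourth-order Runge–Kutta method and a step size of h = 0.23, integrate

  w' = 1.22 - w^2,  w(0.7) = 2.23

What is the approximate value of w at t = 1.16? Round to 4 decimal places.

RK4: k1 = f(t_n, w_n); k2 = f(t_n + h/2, w_n + (h/2)·k1); k3 = f(t_n + h/2, w_n + (h/2)·k2); k4 = f(t_n + h, w_n + h·k3); w_{n+1} = w_n + (h/6)·(k1 + 2k2 + 2k3 + k4).
t=0.700000, w=2.230000:
  k1 = f(0.700000, 2.230000) = -3.752900
  k2 = f(0.815000, 1.798416) = -2.014302
  k3 = f(0.815000, 1.998355) = -2.773424
  k4 = f(0.930000, 1.592113) = -1.314822
  w ← 2.230000 + (0.23/6)·(k1 + 2k2 + 2k3 + k4) = 1.668678
t=0.930000, w=1.668678:
  k1 = f(0.930000, 1.668678) = -1.564487
  k2 = f(1.045000, 1.488762) = -0.996413
  k3 = f(1.045000, 1.554091) = -1.195198
  k4 = f(1.160000, 1.393783) = -0.722630
  w ← 1.668678 + (0.23/6)·(k1 + 2k2 + 2k3 + k4) = 1.412982
w(1.16) ≈ 1.4130

1.4130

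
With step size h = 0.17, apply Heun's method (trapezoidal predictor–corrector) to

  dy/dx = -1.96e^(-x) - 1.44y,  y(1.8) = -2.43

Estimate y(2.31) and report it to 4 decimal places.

Heun: k1 = f(x_n, y_n); k2 = f(x_n + h, y_n + h·k1); y_{n+1} = y_n + (h/2)·(k1 + k2).
x=1.800000, y=-2.430000:
  k1 = f(1.800000, -2.430000) = 3.175214
  k2 = f(1.970000, -1.890214) = 2.448572
  y ← -2.430000 + (0.17/2)·(3.175214 + 2.448572) = -1.951978
x=1.970000, y=-1.951978:
  k1 = f(1.970000, -1.951978) = 2.537513
  k2 = f(2.140000, -1.520601) = 1.959062
  y ← -1.951978 + (0.17/2)·(2.537513 + 1.959062) = -1.569769
x=2.140000, y=-1.569769:
  k1 = f(2.140000, -1.569769) = 2.029864
  k2 = f(2.310000, -1.224692) = 1.569005
  y ← -1.569769 + (0.17/2)·(2.029864 + 1.569005) = -1.263865
y(2.31) ≈ -1.2639

-1.2639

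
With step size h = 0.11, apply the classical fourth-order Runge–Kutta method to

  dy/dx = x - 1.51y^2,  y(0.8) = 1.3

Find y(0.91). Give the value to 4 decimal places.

1.1475

RK4: k1 = f(x_n, y_n); k2 = f(x_n + h/2, y_n + (h/2)·k1); k3 = f(x_n + h/2, y_n + (h/2)·k2); k4 = f(x_n + h, y_n + h·k3); y_{n+1} = y_n + (h/6)·(k1 + 2k2 + 2k3 + k4).
x=0.800000, y=1.300000:
  k1 = f(0.800000, 1.300000) = -1.751900
  k2 = f(0.855000, 1.203645) = -1.332631
  k3 = f(0.855000, 1.226705) = -1.417257
  k4 = f(0.910000, 1.144102) = -1.066543
  y ← 1.300000 + (0.11/6)·(k1 + 2k2 + 2k3 + k4) = 1.147499
y(0.91) ≈ 1.1475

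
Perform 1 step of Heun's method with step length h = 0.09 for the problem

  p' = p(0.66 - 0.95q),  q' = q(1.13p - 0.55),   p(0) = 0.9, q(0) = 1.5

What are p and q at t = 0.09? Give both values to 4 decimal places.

0.8379, 1.5594

Heun on (p,q): k1 = f(t_n, state_n); k2 = f(t_n + h, state_n + h·k1); state_{n+1} = state_n + (h/2)·(k1 + k2).
0.000000: (0.900000, 1.500000)
  k1 = (-0.688500, 0.700500)
  predictor → (0.838035, 1.563045)
  k2 = (-0.691289, 0.620497)
  → (0.837909, 1.559445)
(p(0.09), q(0.09)) ≈ (0.8379, 1.5594)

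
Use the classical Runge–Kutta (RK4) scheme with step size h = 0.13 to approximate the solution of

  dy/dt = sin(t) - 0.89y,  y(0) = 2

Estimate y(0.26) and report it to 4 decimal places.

1.6180

RK4: k1 = f(t_n, y_n); k2 = f(t_n + h/2, y_n + (h/2)·k1); k3 = f(t_n + h/2, y_n + (h/2)·k2); k4 = f(t_n + h, y_n + h·k3); y_{n+1} = y_n + (h/6)·(k1 + 2k2 + 2k3 + k4).
t=0.000000, y=2.000000:
  k1 = f(0.000000, 2.000000) = -1.780000
  k2 = f(0.065000, 1.884300) = -1.612073
  k3 = f(0.065000, 1.895215) = -1.621787
  k4 = f(0.130000, 1.789168) = -1.462725
  y ← 2.000000 + (0.13/6)·(k1 + 2k2 + 2k3 + k4) = 1.789607
t=0.130000, y=1.789607:
  k1 = f(0.130000, 1.789607) = -1.463116
  k2 = f(0.195000, 1.694504) = -1.314342
  k3 = f(0.195000, 1.704175) = -1.322949
  k4 = f(0.260000, 1.617624) = -1.182604
  y ← 1.789607 + (0.13/6)·(k1 + 2k2 + 2k3 + k4) = 1.618000
y(0.26) ≈ 1.6180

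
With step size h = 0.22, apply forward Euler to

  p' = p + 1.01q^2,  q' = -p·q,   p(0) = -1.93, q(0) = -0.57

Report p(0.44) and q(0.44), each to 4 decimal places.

-2.6380, -1.2198

Euler on (p,q): p_{n+1} = p_n + h·p', q_{n+1} = q_n + h·q'.
0.000000: (-1.930000, -0.570000); f=(-1.601851, -1.100100) → (-2.282407, -0.812022)
0.220000: (-2.282407, -0.812022); f=(-1.616434, -1.853365) → (-2.638023, -1.219762)
(p(0.44), q(0.44)) ≈ (-2.6380, -1.2198)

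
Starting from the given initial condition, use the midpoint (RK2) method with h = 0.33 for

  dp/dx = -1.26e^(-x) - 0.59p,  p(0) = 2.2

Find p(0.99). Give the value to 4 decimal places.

Midpoint: k1 = f(x_n, p_n); k2 = f(x_n + h/2, p_n + (h/2)·k1); p_{n+1} = p_n + h·k2.
x=0.000000, p=2.200000:
  k1 = f(0.000000, 2.200000) = -2.558000
  k2 = f(0.165000, 1.777930) = -2.117325
  p ← 2.200000 + 0.33·(-2.117325) = 1.501283
x=0.330000, p=1.501283:
  k1 = f(0.330000, 1.501283) = -1.791601
  k2 = f(0.495000, 1.205669) = -1.479404
  p ← 1.501283 + 0.33·(-1.479404) = 1.013080
x=0.660000, p=1.013080:
  k1 = f(0.660000, 1.013080) = -1.248950
  k2 = f(0.825000, 0.807003) = -1.028308
  p ← 1.013080 + 0.33·(-1.028308) = 0.673738
p(0.99) ≈ 0.6737

0.6737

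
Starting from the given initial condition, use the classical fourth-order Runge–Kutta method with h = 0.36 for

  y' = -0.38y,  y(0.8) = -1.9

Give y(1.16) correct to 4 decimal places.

RK4: k1 = f(s_n, y_n); k2 = f(s_n + h/2, y_n + (h/2)·k1); k3 = f(s_n + h/2, y_n + (h/2)·k2); k4 = f(s_n + h, y_n + h·k3); y_{n+1} = y_n + (h/6)·(k1 + 2k2 + 2k3 + k4).
s=0.800000, y=-1.900000:
  k1 = f(0.800000, -1.900000) = 0.722000
  k2 = f(0.980000, -1.770040) = 0.672615
  k3 = f(0.980000, -1.778929) = 0.675993
  k4 = f(1.160000, -1.656642) = 0.629524
  y ← -1.900000 + (0.36/6)·(k1 + 2k2 + 2k3 + k4) = -1.657076
y(1.16) ≈ -1.6571

-1.6571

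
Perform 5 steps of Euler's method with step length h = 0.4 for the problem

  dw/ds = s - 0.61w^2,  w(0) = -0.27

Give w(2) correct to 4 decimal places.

1.1800

Euler: w_{n+1} = w_n + h·f(s_n, w_n).
s=0.000000, w=-0.270000: f=-0.044469 → w ← -0.270000 + 0.4·(-0.044469) = -0.287788
s=0.400000, w=-0.287788: f=0.349479 → w ← -0.287788 + 0.4·0.349479 = -0.147996
s=0.800000, w=-0.147996: f=0.786639 → w ← -0.147996 + 0.4·0.786639 = 0.166660
s=1.200000, w=0.166660: f=1.183057 → w ← 0.166660 + 0.4·1.183057 = 0.639882
s=1.600000, w=0.639882: f=1.350236 → w ← 0.639882 + 0.4·1.350236 = 1.179977
w(2) ≈ 1.1800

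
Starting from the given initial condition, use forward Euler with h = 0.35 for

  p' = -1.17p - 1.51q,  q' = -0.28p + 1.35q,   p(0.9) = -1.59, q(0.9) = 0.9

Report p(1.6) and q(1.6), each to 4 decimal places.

-1.6180, 2.3195

Euler on (p,q): p_{n+1} = p_n + h·p', q_{n+1} = q_n + h·q'.
0.900000: (-1.590000, 0.900000); f=(0.501300, 1.660200) → (-1.414545, 1.481070)
1.250000: (-1.414545, 1.481070); f=(-0.581398, 2.395517) → (-1.618034, 2.319501)
(p(1.6), q(1.6)) ≈ (-1.6180, 2.3195)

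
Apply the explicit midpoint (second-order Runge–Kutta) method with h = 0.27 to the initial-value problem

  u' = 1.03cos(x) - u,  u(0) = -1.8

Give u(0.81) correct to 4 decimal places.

-0.3175

Midpoint: k1 = f(x_n, u_n); k2 = f(x_n + h/2, u_n + (h/2)·k1); u_{n+1} = u_n + h·k2.
x=0.000000, u=-1.800000:
  k1 = f(0.000000, -1.800000) = 2.830000
  k2 = f(0.135000, -1.417950) = 2.438578
  u ← -1.800000 + 0.27·2.438578 = -1.141584
x=0.270000, u=-1.141584:
  k1 = f(0.270000, -1.141584) = 2.134268
  k2 = f(0.405000, -0.853458) = 1.800133
  u ← -1.141584 + 0.27·1.800133 = -0.655548
x=0.540000, u=-0.655548:
  k1 = f(0.540000, -0.655548) = 1.538988
  k2 = f(0.675000, -0.447785) = 1.251913
  u ← -0.655548 + 0.27·1.251913 = -0.317531
u(0.81) ≈ -0.3175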